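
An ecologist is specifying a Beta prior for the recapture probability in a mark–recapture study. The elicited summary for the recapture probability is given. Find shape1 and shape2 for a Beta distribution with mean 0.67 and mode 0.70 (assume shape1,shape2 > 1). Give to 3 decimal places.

shape1 = 8.933, shape2 = 4.400

With s = shape1+shape2: μ = shape1/s and mode = (shape1−1)/(s−2). Eliminating shape1 = μs,
μs − 1 = m(s−2) ⇒ s(μ−m) = 1−2m ⇒ s = -0.40/-0.03 = 13.3333.
So shape1 = μs = 8.933, shape2 = (1−μ)s = 4.400.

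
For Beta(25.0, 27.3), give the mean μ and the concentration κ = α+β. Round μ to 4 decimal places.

κ = α+β = 25.0+27.3 = 52.3; μ = α/κ = 25.0/52.3 = 0.4780.

μ = 0.4780, κ = 52.3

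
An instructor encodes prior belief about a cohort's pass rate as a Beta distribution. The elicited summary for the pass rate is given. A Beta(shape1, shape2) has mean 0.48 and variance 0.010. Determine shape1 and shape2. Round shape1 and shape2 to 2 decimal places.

Let s = shape1+shape2. The Beta variance is μ(1−μ)/(s+1).
So s+1 = μ(1−μ)/σ² = (0.48×0.52)/0.010 = 0.2496/0.010 = 24.9600, giving s = 23.9600.
Then shape1 = μs = 0.48×23.9600 = 11.50 and shape2 = (1−μ)s = 0.52×23.9600 = 12.46.

shape1 = 11.50, shape2 = 12.46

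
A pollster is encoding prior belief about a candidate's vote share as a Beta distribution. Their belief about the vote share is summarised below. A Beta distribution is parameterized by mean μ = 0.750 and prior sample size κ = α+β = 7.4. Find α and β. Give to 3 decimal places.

α = 5.550, β = 1.850

Split κ in proportion μ : (1−μ): α = 0.750·7.4 = 5.550, β = 7.4 − 5.550 = 1.850.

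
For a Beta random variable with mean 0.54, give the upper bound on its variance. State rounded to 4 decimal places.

For fixed mean μ the Beta variance is μ(1−μ)/(α+β+1), increasing as α+β decreases.
Its least upper bound (not attained) is μ(1−μ) = 0.54·0.46 = 0.2484.

0.2484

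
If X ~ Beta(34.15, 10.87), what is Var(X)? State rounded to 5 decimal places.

0.00398

μ = 34.15/45.02 = 0.758552; Var = μ(1−μ)/(α+β+1) = 0.1831510/46.02 = 0.00398.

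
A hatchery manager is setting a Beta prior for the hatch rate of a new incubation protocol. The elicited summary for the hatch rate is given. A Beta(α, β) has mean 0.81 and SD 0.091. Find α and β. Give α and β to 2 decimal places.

α = 14.24, β = 3.34

Variance = 0.091² = 0.008281. The moment-matching identity α+β = μ(1−μ)/Var − 1 gives
α+β = 0.1539/0.008281 − 1 = 17.5847, so α = μ·17.5847 = 14.24 and β = (1−μ)·17.5847 = 3.34.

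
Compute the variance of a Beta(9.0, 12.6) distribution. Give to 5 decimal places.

0.01075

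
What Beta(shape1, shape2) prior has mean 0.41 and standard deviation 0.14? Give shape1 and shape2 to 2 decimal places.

shape1 = 4.65, shape2 = 6.69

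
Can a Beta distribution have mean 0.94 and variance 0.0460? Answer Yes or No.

Yes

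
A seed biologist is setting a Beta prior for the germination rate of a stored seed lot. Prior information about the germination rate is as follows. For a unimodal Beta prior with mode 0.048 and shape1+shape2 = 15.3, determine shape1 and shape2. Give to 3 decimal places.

Mode = (shape1−1)/(κ−2) with κ = shape1+shape2, so shape1−1 = 0.048·13.3 = 0.638.
shape1 = 1.638; shape2 = κ − shape1 = 13.662.

shape1 = 1.638, shape2 = 13.662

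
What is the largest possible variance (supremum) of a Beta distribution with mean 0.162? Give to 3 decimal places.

Var = μ(1−μ)/(α+β+1), which approaches μ(1−μ) as α+β → 0.
So the supremum is μ(1−μ) = 0.162×0.838 = 0.136.

0.136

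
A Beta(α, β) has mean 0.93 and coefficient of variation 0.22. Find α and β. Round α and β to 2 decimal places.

α = 0.52, β = 0.04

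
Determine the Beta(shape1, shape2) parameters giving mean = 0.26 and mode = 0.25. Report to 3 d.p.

shape1 = 13.000, shape2 = 37.000

With s = shape1+shape2: μ = shape1/s and mode = (shape1−1)/(s−2). Eliminating shape1 = μs,
μs − 1 = m(s−2) ⇒ s(μ−m) = 1−2m ⇒ s = 0.50/0.01 = 50.0000.
So shape1 = μs = 13.000, shape2 = (1−μ)s = 37.000.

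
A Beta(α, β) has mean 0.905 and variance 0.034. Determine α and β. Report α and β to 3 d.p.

α = 1.383, β = 0.145

Let s = α+β. The Beta variance is μ(1−μ)/(s+1).
So s+1 = μ(1−μ)/σ² = (0.905×0.095)/0.034 = 0.085975/0.034 = 2.5287, giving s = 1.5287.
Then α = μs = 0.905×1.5287 = 1.383 and β = (1−μ)s = 0.095×1.5287 = 0.145.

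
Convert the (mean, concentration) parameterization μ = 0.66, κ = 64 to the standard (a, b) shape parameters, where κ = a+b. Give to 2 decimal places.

a = 42.24, b = 21.76

Split κ in proportion μ : (1−μ): a = 0.66·64 = 42.24, b = 64 − 42.24 = 21.76.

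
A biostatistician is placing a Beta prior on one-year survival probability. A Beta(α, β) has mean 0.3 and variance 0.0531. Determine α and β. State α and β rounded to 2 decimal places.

Write ν = α+β; then α = μν and Var = μ(1−μ)/(ν+1).
ν = μ(1−μ)/Var − 1 = 0.21/0.0531 − 1 = 2.9548.
α = 0.3·2.9548 = 0.89, β = 0.7·2.9548 = 2.07.

α = 0.89, β = 2.07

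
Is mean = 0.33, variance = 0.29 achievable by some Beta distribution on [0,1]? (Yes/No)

A Beta with mean μ has variance μ(1−μ)/(α+β+1) < μ(1−μ).
Here μ(1−μ) = 0.33×0.67 = 0.2211, and 0.29 ≥ 0.2211.

No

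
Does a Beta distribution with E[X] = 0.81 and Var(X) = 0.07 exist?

Yes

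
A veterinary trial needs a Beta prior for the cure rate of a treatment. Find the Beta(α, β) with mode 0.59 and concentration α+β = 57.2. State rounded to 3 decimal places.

α = 33.568, β = 23.632

For α,β>1 the mode is (α−1)/(α+β−2), so α = mode·(κ−2)+1 = 0.59×55.2+1 = 33.568.
And β = (1−mode)·(κ−2)+1 = 0.41×55.2+1 = 23.632.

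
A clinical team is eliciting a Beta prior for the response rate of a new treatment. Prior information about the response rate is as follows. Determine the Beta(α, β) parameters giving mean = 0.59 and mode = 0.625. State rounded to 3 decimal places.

Let s = α+β. Mean gives α = μs = 0.59s; mode gives (α−1)/(s−2) = 0.625.
Substituting: 0.59s − 1 = 0.625(s−2) = 0.625s − 1.250, so -0.035s = -0.250 and s = 7.1429.
Then α = 0.59×7.1429 = 4.214 and β = s−α = 2.929.

α = 4.214, β = 2.929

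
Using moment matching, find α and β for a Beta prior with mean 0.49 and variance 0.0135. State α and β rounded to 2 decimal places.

By moment matching, α+β = μ(1−μ)/σ² − 1 = (0.49·0.51)/0.0135 − 1 = 18.5111 − 1 = 17.5111.
Since α/(α+β) = μ, α = 0.49·17.5111 = 8.58 and β = 0.51·17.5111 = 8.93.

α = 8.58, β = 8.93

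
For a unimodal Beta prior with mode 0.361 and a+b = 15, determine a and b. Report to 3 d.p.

a = 5.693, b = 9.307

Since the density peak of Beta(a,b) is at (a−1)/(a+b−2),
a = 1 + 0.361(15−2) = 5.693 and b = 15 − 5.693 = 9.307.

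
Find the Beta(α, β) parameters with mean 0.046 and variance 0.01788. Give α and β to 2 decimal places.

α = 0.07, β = 1.39

Write ν = α+β; then α = μν and Var = μ(1−μ)/(ν+1).
ν = μ(1−μ)/Var − 1 = 0.043884/0.01788 − 1 = 1.4544.
α = 0.046·1.4544 = 0.07, β = 0.954·1.4544 = 1.39.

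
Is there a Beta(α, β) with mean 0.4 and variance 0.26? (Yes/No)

No

The Beta variance bound is σ² < μ(1−μ).
Here μ(1−μ) = 0.4×0.6 = 0.24, and 0.26 ≥ 0.24.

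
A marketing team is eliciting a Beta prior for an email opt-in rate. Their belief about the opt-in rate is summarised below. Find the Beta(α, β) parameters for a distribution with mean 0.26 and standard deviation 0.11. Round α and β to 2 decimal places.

α = 3.87, β = 11.03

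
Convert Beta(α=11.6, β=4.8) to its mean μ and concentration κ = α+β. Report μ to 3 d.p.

κ = α+β = 11.6+4.8 = 16.4; μ = α/κ = 11.6/16.4 = 0.707.

μ = 0.707, κ = 16.4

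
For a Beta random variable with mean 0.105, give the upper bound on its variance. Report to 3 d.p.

0.094

For fixed mean μ the Beta variance is μ(1−μ)/(α+β+1), increasing as α+β decreases.
Its least upper bound (not attained) is μ(1−μ) = 0.105·0.895 = 0.094.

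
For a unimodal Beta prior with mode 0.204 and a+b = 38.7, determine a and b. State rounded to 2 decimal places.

a = 8.49, b = 30.21

For a,b>1 the mode is (a−1)/(a+b−2), so a = mode·(κ−2)+1 = 0.204×36.7+1 = 8.49.
And b = (1−mode)·(κ−2)+1 = 0.796×36.7+1 = 30.21.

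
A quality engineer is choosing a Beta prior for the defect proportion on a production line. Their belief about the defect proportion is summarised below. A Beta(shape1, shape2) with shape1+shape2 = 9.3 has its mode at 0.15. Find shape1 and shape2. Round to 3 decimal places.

Mode = (shape1−1)/(κ−2) with κ = shape1+shape2, so shape1−1 = 0.15·7.3 = 1.095.
shape1 = 2.095; shape2 = κ − shape1 = 7.205.

shape1 = 2.095, shape2 = 7.205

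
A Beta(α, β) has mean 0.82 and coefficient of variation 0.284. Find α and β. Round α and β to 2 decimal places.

Var = (CV·μ)² = (0.284×0.82)² = 0.054233.
α+β = μ(1−μ)/Var − 1 = 0.1476/0.054233 − 1 = 1.7216.
Thus α = 0.82·1.7216 = 1.41 and β = 0.18·1.7216 = 0.31.

α = 1.41, β = 0.31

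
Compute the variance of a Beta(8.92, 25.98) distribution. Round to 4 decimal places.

α+β = 34.90 and αβ = 231.7416, so Var = αβ/[(α+β)²(α+β+1)] = 231.7416/43726.559000 = 0.0053.

0.0053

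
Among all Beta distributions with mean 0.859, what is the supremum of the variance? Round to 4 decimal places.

Var = μ(1−μ)/(α+β+1), which approaches μ(1−μ) as α+β → 0.
So the supremum is μ(1−μ) = 0.859×0.141 = 0.1211.

0.1211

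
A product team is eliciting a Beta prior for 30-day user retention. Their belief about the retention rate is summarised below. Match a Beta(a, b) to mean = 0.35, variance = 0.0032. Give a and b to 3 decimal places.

a = 24.533, b = 45.561

Let s = a+b. The Beta variance is μ(1−μ)/(s+1).
So s+1 = μ(1−μ)/σ² = (0.35×0.65)/0.0032 = 0.2275/0.0032 = 71.0937, giving s = 70.0937.
Then a = μs = 0.35×70.0937 = 24.533 and b = (1−μ)s = 0.65×70.0937 = 45.561.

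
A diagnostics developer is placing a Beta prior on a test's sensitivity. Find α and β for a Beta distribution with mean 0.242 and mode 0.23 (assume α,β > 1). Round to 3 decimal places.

α = 10.890, β = 34.110

With s = α+β: μ = α/s and mode = (α−1)/(s−2). Eliminating α = μs,
μs − 1 = m(s−2) ⇒ s(μ−m) = 1−2m ⇒ s = 0.54/0.012 = 45.0000.
So α = μs = 10.890, β = (1−μ)s = 34.110.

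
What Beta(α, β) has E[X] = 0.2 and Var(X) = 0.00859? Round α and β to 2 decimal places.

α = 3.53, β = 14.10

By moment matching, α+β = μ(1−μ)/σ² − 1 = (0.2·0.8)/0.00859 − 1 = 18.6263 − 1 = 17.6263.
Since α/(α+β) = μ, α = 0.2·17.6263 = 3.53 and β = 0.8·17.6263 = 14.10.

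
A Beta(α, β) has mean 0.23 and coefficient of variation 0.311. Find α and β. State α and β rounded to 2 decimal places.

σ = CV·μ = 0.311×0.23 = 0.07153, so σ² = 0.005117.
s+1 = μ(1−μ)/σ² = 0.1771/0.005117 = 34.6132, so s = α+β = 33.6132.
α = μs = 7.73, β = (1−μ)s = 25.88.

α = 7.73, β = 25.88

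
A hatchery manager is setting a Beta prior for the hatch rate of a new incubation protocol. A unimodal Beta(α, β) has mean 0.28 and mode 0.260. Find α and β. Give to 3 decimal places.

α = 6.720, β = 17.280

With s = α+β: μ = α/s and mode = (α−1)/(s−2). Eliminating α = μs,
μs − 1 = m(s−2) ⇒ s(μ−m) = 1−2m ⇒ s = 0.480/0.020 = 24.0000.
So α = μs = 6.720, β = (1−μ)s = 17.280.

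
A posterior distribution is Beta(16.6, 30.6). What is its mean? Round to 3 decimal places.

0.352

The Beta mean is α/(α+β) = 16.6/(16.6+30.6) = 0.352.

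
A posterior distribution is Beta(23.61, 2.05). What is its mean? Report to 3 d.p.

The Beta mean is α/(α+β) = 23.61/(23.61+2.05) = 0.920.

0.920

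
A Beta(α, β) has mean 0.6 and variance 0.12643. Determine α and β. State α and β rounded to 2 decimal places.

Let s = α+β. The Beta variance is μ(1−μ)/(s+1).
So s+1 = μ(1−μ)/σ² = (0.6×0.4)/0.12643 = 0.24/0.12643 = 1.8983, giving s = 0.8983.
Then α = μs = 0.6×0.8983 = 0.54 and β = (1−μ)s = 0.4×0.8983 = 0.36.

α = 0.54, β = 0.36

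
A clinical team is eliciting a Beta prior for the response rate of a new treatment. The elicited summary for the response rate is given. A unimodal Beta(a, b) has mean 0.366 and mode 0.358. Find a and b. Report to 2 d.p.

Let s = a+b. Mean gives a = μs = 0.366s; mode gives (a−1)/(s−2) = 0.358.
Substituting: 0.366s − 1 = 0.358(s−2) = 0.358s − 0.716, so 0.008s = 0.284 and s = 35.5000.
Then a = 0.366×35.5000 = 12.99 and b = s−a = 22.51.

a = 12.99, b = 22.51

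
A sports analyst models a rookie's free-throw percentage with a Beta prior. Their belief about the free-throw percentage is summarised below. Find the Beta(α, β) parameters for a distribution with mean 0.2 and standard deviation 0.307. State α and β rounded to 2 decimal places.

α = 0.14, β = 0.56

First σ² = 0.094249. Setting α = μn, β = (1−μ)n with n = α+β,
μ(1−μ)/(n+1) = 0.094249 ⇒ n+1 = 0.16/0.094249 = 1.6976 ⇒ n = 0.6976.
Hence α = 0.2×0.6976 = 0.14, β = 0.8×0.6976 = 0.56.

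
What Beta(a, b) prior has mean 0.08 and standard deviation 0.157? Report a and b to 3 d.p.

a = 0.159, b = 1.827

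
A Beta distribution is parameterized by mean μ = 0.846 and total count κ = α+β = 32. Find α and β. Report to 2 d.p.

α = 27.07, β = 4.93

α = μκ = 0.846×32 = 27.07 and β = (1−μ)κ = 0.154×32 = 4.93.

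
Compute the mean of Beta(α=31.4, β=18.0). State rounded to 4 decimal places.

0.6356

The Beta mean is α/(α+β) = 31.4/(31.4+18.0) = 0.6356.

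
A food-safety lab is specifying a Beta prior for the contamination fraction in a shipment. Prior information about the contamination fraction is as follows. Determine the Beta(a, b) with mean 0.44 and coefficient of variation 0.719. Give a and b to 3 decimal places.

σ = CV·μ = 0.719×0.44 = 0.31636, so σ² = 0.100084.
s+1 = μ(1−μ)/σ² = 0.2464/0.100084 = 2.4619, so s = a+b = 1.4619.
a = μs = 0.643, b = (1−μ)s = 0.819.

a = 0.643, b = 0.819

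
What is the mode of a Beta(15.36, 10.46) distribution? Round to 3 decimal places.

0.603

With α,β > 1, mode = (α−1)/(α+β−2) = 14.36/23.82 = 0.603.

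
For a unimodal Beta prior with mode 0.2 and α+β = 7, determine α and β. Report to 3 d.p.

α = 2.000, β = 5.000

Since the density peak of Beta(α,β) is at (α−1)/(α+β−2),
α = 1 + 0.2(7−2) = 2.000 and β = 7 − 2.000 = 5.000.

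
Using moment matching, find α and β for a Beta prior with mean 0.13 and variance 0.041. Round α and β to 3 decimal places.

α = 0.229, β = 1.530

Let s = α+β. The Beta variance is μ(1−μ)/(s+1).
So s+1 = μ(1−μ)/σ² = (0.13×0.87)/0.041 = 0.1131/0.041 = 2.7585, giving s = 1.7585.
Then α = μs = 0.13×1.7585 = 0.229 and β = (1−μ)s = 0.87×1.7585 = 1.530.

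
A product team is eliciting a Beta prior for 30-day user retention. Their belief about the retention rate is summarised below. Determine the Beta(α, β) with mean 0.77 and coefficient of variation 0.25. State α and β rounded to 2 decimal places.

Var = (CV·μ)² = (0.25×0.77)² = 0.037056.
α+β = μ(1−μ)/Var − 1 = 0.1771/0.037056 − 1 = 3.7792.
Thus α = 0.77·3.7792 = 2.91 and β = 0.23·3.7792 = 0.87.

α = 2.91, β = 0.87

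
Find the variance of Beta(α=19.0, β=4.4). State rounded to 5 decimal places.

0.00626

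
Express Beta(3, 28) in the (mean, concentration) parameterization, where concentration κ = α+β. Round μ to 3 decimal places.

μ = 0.097, κ = 31

κ = α+β = 3+28 = 31; μ = α/κ = 3/31 = 0.097.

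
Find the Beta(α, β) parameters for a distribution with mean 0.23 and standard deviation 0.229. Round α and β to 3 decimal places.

α = 0.547, β = 1.830

σ² = 0.229² = 0.052441.
With s = α+β, Var = μ(1−μ)/(s+1), so s+1 = (0.23×0.77)/0.052441 = 3.3771 and s = 2.3771.
α = μs = 0.547, β = (1−μ)s = 1.830.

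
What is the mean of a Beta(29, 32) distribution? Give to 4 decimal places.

0.4754

The Beta mean is α/(α+β) = 29/(29+32) = 0.4754.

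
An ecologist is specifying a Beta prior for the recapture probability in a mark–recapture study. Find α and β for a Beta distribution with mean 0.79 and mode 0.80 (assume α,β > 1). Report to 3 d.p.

α = 47.400, β = 12.600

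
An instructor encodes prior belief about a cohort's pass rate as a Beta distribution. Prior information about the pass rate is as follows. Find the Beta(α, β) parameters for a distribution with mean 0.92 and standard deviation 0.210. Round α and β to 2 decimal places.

α = 0.62, β = 0.05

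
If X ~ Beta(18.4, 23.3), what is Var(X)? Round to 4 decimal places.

0.0058

α+β = 41.7 and αβ = 428.72, so Var = αβ/[(α+β)²(α+β+1)] = 428.72/74250.603 = 0.0058.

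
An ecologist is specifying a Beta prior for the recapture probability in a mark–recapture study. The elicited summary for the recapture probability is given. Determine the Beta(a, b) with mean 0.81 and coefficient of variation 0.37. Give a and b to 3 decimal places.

a = 0.578, b = 0.136

σ = CV·μ = 0.37×0.81 = 0.29970, so σ² = 0.089820.
s+1 = μ(1−μ)/σ² = 0.1539/0.089820 = 1.7134, so s = a+b = 0.7134.
a = μs = 0.578, b = (1−μ)s = 0.136.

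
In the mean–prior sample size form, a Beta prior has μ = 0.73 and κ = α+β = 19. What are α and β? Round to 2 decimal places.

α = μκ = 0.73×19 = 13.87 and β = (1−μ)κ = 0.27×19 = 5.13.

α = 13.87, β = 5.13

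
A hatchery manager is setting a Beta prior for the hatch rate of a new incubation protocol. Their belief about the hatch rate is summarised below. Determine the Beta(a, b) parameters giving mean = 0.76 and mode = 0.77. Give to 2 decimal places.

a = 41.04, b = 12.96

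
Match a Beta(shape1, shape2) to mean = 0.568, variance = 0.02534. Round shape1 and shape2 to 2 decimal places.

shape1 = 4.93, shape2 = 3.75

Write ν = shape1+shape2; then shape1 = μν and Var = μ(1−μ)/(ν+1).
ν = μ(1−μ)/Var − 1 = 0.245376/0.02534 − 1 = 8.6833.
shape1 = 0.568·8.6833 = 4.93, shape2 = 0.432·8.6833 = 3.75.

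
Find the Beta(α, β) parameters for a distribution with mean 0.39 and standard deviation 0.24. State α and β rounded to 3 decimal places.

σ² = 0.24² = 0.0576.
With s = α+β, Var = μ(1−μ)/(s+1), so s+1 = (0.39×0.61)/0.0576 = 4.1302 and s = 3.1302.
α = μs = 1.221, β = (1−μ)s = 1.909.

α = 1.221, β = 1.909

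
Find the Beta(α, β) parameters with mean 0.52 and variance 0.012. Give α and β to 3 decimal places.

α = 10.296, β = 9.504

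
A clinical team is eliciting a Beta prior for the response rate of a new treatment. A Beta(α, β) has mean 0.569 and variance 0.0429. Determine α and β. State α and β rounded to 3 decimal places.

α = 2.684, β = 2.033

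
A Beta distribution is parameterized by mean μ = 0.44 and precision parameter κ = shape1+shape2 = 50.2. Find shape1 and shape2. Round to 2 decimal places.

shape1 = 22.09, shape2 = 28.11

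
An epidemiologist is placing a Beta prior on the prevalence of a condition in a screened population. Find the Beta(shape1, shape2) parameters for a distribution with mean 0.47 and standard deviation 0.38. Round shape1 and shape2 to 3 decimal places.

First σ² = 0.1444. Setting shape1 = μn, shape2 = (1−μ)n with n = shape1+shape2,
μ(1−μ)/(n+1) = 0.1444 ⇒ n+1 = 0.2491/0.1444 = 1.7251 ⇒ n = 0.7251.
Hence shape1 = 0.47×0.7251 = 0.341, shape2 = 0.53×0.7251 = 0.384.

shape1 = 0.341, shape2 = 0.384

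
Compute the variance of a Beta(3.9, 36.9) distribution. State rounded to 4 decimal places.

0.0021

α+β = 40.8 and αβ = 143.91, so Var = αβ/[(α+β)²(α+β+1)] = 143.91/69581.952 = 0.0021.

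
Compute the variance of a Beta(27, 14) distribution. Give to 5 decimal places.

μ = 27/41 = 0.658537; Var = μ(1−μ)/(α+β+1) = 0.2248662/42 = 0.00535.

0.00535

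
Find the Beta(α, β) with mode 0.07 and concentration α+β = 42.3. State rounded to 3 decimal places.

Mode = (α−1)/(κ−2) with κ = α+β, so α−1 = 0.07·40.3 = 2.821.
α = 3.821; β = κ − α = 38.479.

α = 3.821, β = 38.479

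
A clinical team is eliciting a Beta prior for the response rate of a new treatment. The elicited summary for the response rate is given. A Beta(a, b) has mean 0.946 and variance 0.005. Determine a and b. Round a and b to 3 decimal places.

a = 8.719, b = 0.498

Let s = a+b. The Beta variance is μ(1−μ)/(s+1).
So s+1 = μ(1−μ)/σ² = (0.946×0.054)/0.005 = 0.051084/0.005 = 10.2168, giving s = 9.2168.
Then a = μs = 0.946×9.2168 = 8.719 and b = (1−μ)s = 0.054×9.2168 = 0.498.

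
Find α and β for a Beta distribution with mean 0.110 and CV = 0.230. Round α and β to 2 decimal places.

α = 16.71, β = 135.23

σ = CV·μ = 0.230×0.110 = 0.02530, so σ² = 0.000640.
s+1 = μ(1−μ)/σ² = 0.097900/0.000640 = 152.9472, so s = α+β = 151.9472.
α = μs = 16.71, β = (1−μ)s = 135.23.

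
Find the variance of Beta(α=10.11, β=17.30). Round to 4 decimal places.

0.0082

μ = 10.11/27.41 = 0.368843; Var = μ(1−μ)/(α+β+1) = 0.2327980/28.41 = 0.0082.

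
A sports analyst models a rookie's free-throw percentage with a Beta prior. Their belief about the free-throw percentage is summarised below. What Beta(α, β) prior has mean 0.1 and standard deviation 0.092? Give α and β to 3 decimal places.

σ² = 0.092² = 0.008464.
With s = α+β, Var = μ(1−μ)/(s+1), so s+1 = (0.1×0.9)/0.008464 = 10.6333 and s = 9.6333.
α = μs = 0.963, β = (1−μ)s = 8.670.

α = 0.963, β = 8.670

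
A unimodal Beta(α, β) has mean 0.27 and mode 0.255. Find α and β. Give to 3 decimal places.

α = 8.820, β = 23.847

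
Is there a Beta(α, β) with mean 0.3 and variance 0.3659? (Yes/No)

A Beta with mean μ has variance μ(1−μ)/(α+β+1) < μ(1−μ).
Here μ(1−μ) = 0.3×0.7 = 0.21, and 0.3659 ≥ 0.21.

No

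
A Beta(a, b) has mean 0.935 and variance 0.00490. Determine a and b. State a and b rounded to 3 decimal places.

Write ν = a+b; then a = μν and Var = μ(1−μ)/(ν+1).
ν = μ(1−μ)/Var − 1 = 0.060775/0.00490 − 1 = 11.4031.
a = 0.935·11.4031 = 10.662, b = 0.065·11.4031 = 0.741.

a = 10.662, b = 0.741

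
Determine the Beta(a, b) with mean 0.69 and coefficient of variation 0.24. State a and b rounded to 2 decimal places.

σ = CV·μ = 0.24×0.69 = 0.16560, so σ² = 0.027423.
s+1 = μ(1−μ)/σ² = 0.2139/0.027423 = 7.7999, so s = a+b = 6.7999.
a = μs = 4.69, b = (1−μ)s = 2.11.

a = 4.69, b = 2.11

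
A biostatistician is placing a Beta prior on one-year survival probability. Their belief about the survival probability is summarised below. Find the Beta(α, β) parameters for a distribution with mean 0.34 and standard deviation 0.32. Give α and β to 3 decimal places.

α = 0.405, β = 0.786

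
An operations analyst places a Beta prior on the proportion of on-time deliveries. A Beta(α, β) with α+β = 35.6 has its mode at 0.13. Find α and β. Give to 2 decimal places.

α = 5.37, β = 30.23

Since the density peak of Beta(α,β) is at (α−1)/(α+β−2),
α = 1 + 0.13(35.6−2) = 5.37 and β = 35.6 − 5.37 = 30.23.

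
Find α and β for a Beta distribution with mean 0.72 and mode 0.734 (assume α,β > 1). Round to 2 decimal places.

Let s = α+β. Mean gives α = μs = 0.72s; mode gives (α−1)/(s−2) = 0.734.
Substituting: 0.72s − 1 = 0.734(s−2) = 0.734s − 1.468, so -0.014s = -0.468 and s = 33.4286.
Then α = 0.72×33.4286 = 24.07 and β = s−α = 9.36.

α = 24.07, β = 9.36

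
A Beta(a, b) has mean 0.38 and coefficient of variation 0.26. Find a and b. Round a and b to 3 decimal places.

Var = (CV·μ)² = (0.26×0.38)² = 0.009761.
a+b = μ(1−μ)/Var − 1 = 0.2356/0.009761 − 1 = 23.1358.
Thus a = 0.38·23.1358 = 8.792 and b = 0.62·23.1358 = 14.344.

a = 8.792, b = 14.344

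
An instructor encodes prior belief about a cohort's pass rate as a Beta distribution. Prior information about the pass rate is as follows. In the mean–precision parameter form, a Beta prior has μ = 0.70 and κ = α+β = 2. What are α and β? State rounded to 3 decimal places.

α = μκ = 0.70×2 = 1.400 and β = (1−μ)κ = 0.30×2 = 0.600.

α = 1.400, β = 0.600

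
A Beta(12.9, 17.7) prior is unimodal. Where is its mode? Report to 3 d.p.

0.416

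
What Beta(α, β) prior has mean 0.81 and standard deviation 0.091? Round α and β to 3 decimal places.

α = 14.244, β = 3.341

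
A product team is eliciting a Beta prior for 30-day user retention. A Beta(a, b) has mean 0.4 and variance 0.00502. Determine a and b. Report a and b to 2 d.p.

Write ν = a+b; then a = μν and Var = μ(1−μ)/(ν+1).
ν = μ(1−μ)/Var − 1 = 0.24/0.00502 − 1 = 46.8088.
a = 0.4·46.8088 = 18.72, b = 0.6·46.8088 = 28.09.

a = 18.72, b = 28.09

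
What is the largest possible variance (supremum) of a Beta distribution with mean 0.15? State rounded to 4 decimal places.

For fixed mean μ the Beta variance is μ(1−μ)/(α+β+1), increasing as α+β decreases.
Its least upper bound (not attained) is μ(1−μ) = 0.15·0.85 = 0.1275.

0.1275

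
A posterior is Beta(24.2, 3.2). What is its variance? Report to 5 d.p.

0.00363

α+β = 27.4 and αβ = 77.44, so Var = αβ/[(α+β)²(α+β+1)] = 77.44/21321.584 = 0.00363.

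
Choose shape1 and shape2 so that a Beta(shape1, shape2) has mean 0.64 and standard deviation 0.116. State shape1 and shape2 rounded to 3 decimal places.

shape1 = 10.318, shape2 = 5.804

First σ² = 0.013456. Setting shape1 = μn, shape2 = (1−μ)n with n = shape1+shape2,
μ(1−μ)/(n+1) = 0.013456 ⇒ n+1 = 0.2304/0.013456 = 17.1225 ⇒ n = 16.1225.
Hence shape1 = 0.64×16.1225 = 10.318, shape2 = 0.36×16.1225 = 5.804.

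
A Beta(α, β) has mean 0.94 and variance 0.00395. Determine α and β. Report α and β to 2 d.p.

By moment matching, α+β = μ(1−μ)/σ² − 1 = (0.94·0.06)/0.00395 − 1 = 14.2785 − 1 = 13.2785.
Since α/(α+β) = μ, α = 0.94·13.2785 = 12.48 and β = 0.06·13.2785 = 0.80.

α = 12.48, β = 0.80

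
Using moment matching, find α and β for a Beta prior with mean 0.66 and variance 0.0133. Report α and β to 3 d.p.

By moment matching, α+β = μ(1−μ)/σ² − 1 = (0.66·0.34)/0.0133 − 1 = 16.8722 − 1 = 15.8722.
Since α/(α+β) = μ, α = 0.66·15.8722 = 10.476 and β = 0.34·15.8722 = 5.397.

α = 10.476, β = 5.397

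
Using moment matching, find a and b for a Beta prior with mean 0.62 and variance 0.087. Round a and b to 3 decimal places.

a = 1.059, b = 0.649

Write ν = a+b; then a = μν and Var = μ(1−μ)/(ν+1).
ν = μ(1−μ)/Var − 1 = 0.2356/0.087 − 1 = 1.7080.
a = 0.62·1.7080 = 1.059, b = 0.38·1.7080 = 0.649.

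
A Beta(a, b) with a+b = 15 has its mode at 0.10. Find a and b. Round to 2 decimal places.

a = 2.30, b = 12.70

Since the density peak of Beta(a,b) is at (a−1)/(a+b−2),
a = 1 + 0.10(15−2) = 2.30 and b = 15 − 2.30 = 12.70.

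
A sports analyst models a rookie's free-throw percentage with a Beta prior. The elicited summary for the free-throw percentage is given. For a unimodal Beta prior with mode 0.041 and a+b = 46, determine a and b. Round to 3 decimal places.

Since the density peak of Beta(a,b) is at (a−1)/(a+b−2),
a = 1 + 0.041(46−2) = 2.804 and b = 46 − 2.804 = 43.196.

a = 2.804, b = 43.196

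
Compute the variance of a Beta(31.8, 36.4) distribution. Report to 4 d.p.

α+β = 68.2 and αβ = 1157.52, so Var = αβ/[(α+β)²(α+β+1)] = 1157.52/321865.808 = 0.0036.

0.0036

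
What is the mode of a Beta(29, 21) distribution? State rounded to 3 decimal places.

0.583

With α,β > 1, mode = (α−1)/(α+β−2) = 28/48 = 0.583.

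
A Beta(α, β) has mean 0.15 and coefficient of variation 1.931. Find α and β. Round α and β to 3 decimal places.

Var = (CV·μ)² = (1.931×0.15)² = 0.083897.
α+β = μ(1−μ)/Var − 1 = 0.1275/0.083897 − 1 = 0.5197.
Thus α = 0.15·0.5197 = 0.078 and β = 0.85·0.5197 = 0.442.

α = 0.078, β = 0.442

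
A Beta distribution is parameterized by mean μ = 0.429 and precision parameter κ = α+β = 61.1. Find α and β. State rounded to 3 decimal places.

α = 26.212, β = 34.888

α = μκ = 0.429×61.1 = 26.212 and β = (1−μ)κ = 0.571×61.1 = 34.888.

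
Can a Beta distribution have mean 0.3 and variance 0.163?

For any Beta, Var(X) < E[X]·(1−E[X]).
Here μ(1−μ) = 0.3×0.7 = 0.21, and 0.163 < 0.21.

Yes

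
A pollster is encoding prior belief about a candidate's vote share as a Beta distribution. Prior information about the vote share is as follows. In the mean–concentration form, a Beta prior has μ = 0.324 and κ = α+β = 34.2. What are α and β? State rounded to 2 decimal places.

α = μκ = 0.324×34.2 = 11.08 and β = (1−μ)κ = 0.676×34.2 = 23.12.

α = 11.08, β = 23.12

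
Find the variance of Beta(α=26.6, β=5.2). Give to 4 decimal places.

0.0042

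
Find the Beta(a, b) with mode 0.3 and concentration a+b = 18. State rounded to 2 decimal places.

a = 5.80, b = 12.20

Mode = (a−1)/(κ−2) with κ = a+b, so a−1 = 0.3·16 = 4.80.
a = 5.80; b = κ − a = 12.20.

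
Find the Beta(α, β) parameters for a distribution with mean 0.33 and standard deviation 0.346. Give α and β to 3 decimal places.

Variance = 0.346² = 0.119716. The moment-matching identity α+β = μ(1−μ)/Var − 1 gives
α+β = 0.2211/0.119716 − 1 = 0.8469, so α = μ·0.8469 = 0.279 and β = (1−μ)·0.8469 = 0.567.

α = 0.279, β = 0.567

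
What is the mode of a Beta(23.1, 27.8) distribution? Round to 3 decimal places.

0.452

With α,β > 1, mode = (α−1)/(α+β−2) = 22.1/48.9 = 0.452.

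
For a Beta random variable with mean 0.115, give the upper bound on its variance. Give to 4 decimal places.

Var = μ(1−μ)/(α+β+1), which approaches μ(1−μ) as α+β → 0.
So the supremum is μ(1−μ) = 0.115×0.885 = 0.1018.

0.1018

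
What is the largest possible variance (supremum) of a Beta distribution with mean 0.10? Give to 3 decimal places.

0.090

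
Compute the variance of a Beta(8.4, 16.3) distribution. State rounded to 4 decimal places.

0.0087

μ = 8.4/24.7 = 0.340081; Var = μ(1−μ)/(α+β+1) = 0.2244259/25.7 = 0.0087.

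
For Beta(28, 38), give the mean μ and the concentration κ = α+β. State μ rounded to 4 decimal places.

μ = 0.4242, κ = 66

κ = α+β = 28+38 = 66; μ = α/κ = 28/66 = 0.4242.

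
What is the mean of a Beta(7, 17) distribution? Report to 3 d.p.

0.292

The Beta mean is α/(α+β) = 7/(7+17) = 0.292.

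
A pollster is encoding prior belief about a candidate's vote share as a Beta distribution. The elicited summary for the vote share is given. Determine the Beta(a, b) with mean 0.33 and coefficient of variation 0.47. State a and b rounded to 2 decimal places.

σ = CV·μ = 0.47×0.33 = 0.15510, so σ² = 0.024056.
s+1 = μ(1−μ)/σ² = 0.2211/0.024056 = 9.1911, so s = a+b = 8.1911.
a = μs = 2.70, b = (1−μ)s = 5.49.

a = 2.70, b = 5.49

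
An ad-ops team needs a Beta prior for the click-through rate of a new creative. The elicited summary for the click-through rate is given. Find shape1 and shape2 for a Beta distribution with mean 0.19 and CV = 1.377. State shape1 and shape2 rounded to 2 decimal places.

shape1 = 0.24, shape2 = 1.01

Var = (CV·μ)² = (1.377×0.19)² = 0.068450.
shape1+shape2 = μ(1−μ)/Var − 1 = 0.1539/0.068450 − 1 = 1.2483.
Thus shape1 = 0.19·1.2483 = 0.24 and shape2 = 0.81·1.2483 = 1.01.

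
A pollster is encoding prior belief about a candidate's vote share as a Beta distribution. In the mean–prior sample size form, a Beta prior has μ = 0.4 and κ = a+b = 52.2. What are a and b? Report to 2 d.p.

a = 20.88, b = 31.32

a = μκ = 0.4×52.2 = 20.88 and b = (1−μ)κ = 0.6×52.2 = 31.32.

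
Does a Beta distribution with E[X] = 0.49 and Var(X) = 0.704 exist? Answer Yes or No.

The Beta variance bound is σ² < μ(1−μ).
Here μ(1−μ) = 0.49×0.51 = 0.2499, and 0.704 ≥ 0.2499.

No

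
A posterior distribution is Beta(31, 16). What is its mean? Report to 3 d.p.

The Beta mean is α/(α+β) = 31/(31+16) = 0.660.

0.660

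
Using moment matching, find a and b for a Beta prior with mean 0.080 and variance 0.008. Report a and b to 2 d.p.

a = 0.66, b = 7.54

Write ν = a+b; then a = μν and Var = μ(1−μ)/(ν+1).
ν = μ(1−μ)/Var − 1 = 0.073600/0.008 − 1 = 8.2000.
a = 0.080·8.2000 = 0.66, b = 0.920·8.2000 = 7.54.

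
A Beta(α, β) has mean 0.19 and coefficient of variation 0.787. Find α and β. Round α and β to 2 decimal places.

Var = (CV·μ)² = (0.787×0.19)² = 0.022359.
α+β = μ(1−μ)/Var − 1 = 0.1539/0.022359 − 1 = 5.8831.
Thus α = 0.19·5.8831 = 1.12 and β = 0.81·5.8831 = 4.77.

α = 1.12, β = 4.77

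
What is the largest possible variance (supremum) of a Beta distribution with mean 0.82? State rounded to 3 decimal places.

0.148

Var = μ(1−μ)/(α+β+1), which approaches μ(1−μ) as α+β → 0.
So the supremum is μ(1−μ) = 0.82×0.18 = 0.148.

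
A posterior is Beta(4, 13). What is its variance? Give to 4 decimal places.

α+β = 17 and αβ = 52, so Var = αβ/[(α+β)²(α+β+1)] = 52/5202 = 0.0100.

0.0100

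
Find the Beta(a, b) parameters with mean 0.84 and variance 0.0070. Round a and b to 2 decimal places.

a = 15.29, b = 2.91

By moment matching, a+b = μ(1−μ)/σ² − 1 = (0.84·0.16)/0.0070 − 1 = 19.2000 − 1 = 18.2000.
Since a/(a+b) = μ, a = 0.84·18.2000 = 15.29 and b = 0.16·18.2000 = 2.91.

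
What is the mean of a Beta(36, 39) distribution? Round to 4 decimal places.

0.4800

E[X] = α/(α+β) = 36/75 = 0.4800.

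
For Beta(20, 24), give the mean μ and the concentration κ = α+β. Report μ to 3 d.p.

κ = α+β = 20+24 = 44; μ = α/κ = 20/44 = 0.455.

μ = 0.455, κ = 44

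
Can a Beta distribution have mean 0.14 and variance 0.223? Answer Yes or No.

A Beta with mean μ has variance μ(1−μ)/(α+β+1) < μ(1−μ).
Here μ(1−μ) = 0.14×0.86 = 0.1204, and 0.223 ≥ 0.1204.

No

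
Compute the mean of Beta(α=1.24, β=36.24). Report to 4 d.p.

E[X] = α/(α+β) = 1.24/37.48 = 0.0331.

0.0331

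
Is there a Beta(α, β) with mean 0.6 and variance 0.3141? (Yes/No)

No

For any Beta, Var(X) < E[X]·(1−E[X]).
Here μ(1−μ) = 0.6×0.4 = 0.24, and 0.3141 ≥ 0.24.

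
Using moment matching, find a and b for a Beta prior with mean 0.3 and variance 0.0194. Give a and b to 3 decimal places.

By moment matching, a+b = μ(1−μ)/σ² − 1 = (0.3·0.7)/0.0194 − 1 = 10.8247 − 1 = 9.8247.
Since a/(a+b) = μ, a = 0.3·9.8247 = 2.947 and b = 0.7·9.8247 = 6.877.

a = 2.947, b = 6.877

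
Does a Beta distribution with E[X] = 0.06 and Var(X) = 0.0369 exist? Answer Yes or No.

A Beta with mean μ has variance μ(1−μ)/(α+β+1) < μ(1−μ).
Here μ(1−μ) = 0.06×0.94 = 0.0564, and 0.0369 < 0.0564.

Yes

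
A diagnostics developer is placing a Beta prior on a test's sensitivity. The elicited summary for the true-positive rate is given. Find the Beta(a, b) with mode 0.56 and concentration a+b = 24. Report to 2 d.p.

a = 13.32, b = 10.68

For a,b>1 the mode is (a−1)/(a+b−2), so a = mode·(κ−2)+1 = 0.56×22+1 = 13.32.
And b = (1−mode)·(κ−2)+1 = 0.44×22+1 = 10.68.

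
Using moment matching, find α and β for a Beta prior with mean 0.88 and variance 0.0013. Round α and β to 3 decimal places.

Let s = α+β. The Beta variance is μ(1−μ)/(s+1).
So s+1 = μ(1−μ)/σ² = (0.88×0.12)/0.0013 = 0.1056/0.0013 = 81.2308, giving s = 80.2308.
Then α = μs = 0.88×80.2308 = 70.603 and β = (1−μ)s = 0.12×80.2308 = 9.628.

α = 70.603, β = 9.628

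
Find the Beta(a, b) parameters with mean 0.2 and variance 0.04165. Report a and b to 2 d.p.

Write ν = a+b; then a = μν and Var = μ(1−μ)/(ν+1).
ν = μ(1−μ)/Var − 1 = 0.16/0.04165 − 1 = 2.8415.
a = 0.2·2.8415 = 0.57, b = 0.8·2.8415 = 2.27.

a = 0.57, b = 2.27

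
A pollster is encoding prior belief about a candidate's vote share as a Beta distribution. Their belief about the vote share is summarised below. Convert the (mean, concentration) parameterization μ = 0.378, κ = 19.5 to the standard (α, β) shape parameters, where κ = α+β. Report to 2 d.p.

α = 7.37, β = 12.13

α = μκ = 0.378×19.5 = 7.37 and β = (1−μ)κ = 0.622×19.5 = 12.13.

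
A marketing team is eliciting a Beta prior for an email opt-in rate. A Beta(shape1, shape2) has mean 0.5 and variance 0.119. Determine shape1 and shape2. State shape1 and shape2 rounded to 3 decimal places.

shape1 = 0.550, shape2 = 0.550

Let s = shape1+shape2. The Beta variance is μ(1−μ)/(s+1).
So s+1 = μ(1−μ)/σ² = (0.5×0.5)/0.119 = 0.25/0.119 = 2.1008, giving s = 1.1008.
Then shape1 = μs = 0.5×1.1008 = 0.550 and shape2 = (1−μ)s = 0.5×1.1008 = 0.550.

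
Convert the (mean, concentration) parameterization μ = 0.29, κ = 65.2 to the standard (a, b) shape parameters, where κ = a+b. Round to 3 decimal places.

a = 18.908, b = 46.292

Split κ in proportion μ : (1−μ): a = 0.29·65.2 = 18.908, b = 65.2 − 18.908 = 46.292.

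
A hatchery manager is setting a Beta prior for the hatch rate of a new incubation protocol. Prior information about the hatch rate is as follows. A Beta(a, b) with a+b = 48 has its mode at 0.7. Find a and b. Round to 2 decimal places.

a = 33.20, b = 14.80

Mode = (a−1)/(κ−2) with κ = a+b, so a−1 = 0.7·46 = 32.20.
a = 33.20; b = κ − a = 14.80.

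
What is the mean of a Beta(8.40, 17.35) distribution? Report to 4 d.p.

0.3262

The Beta mean is α/(α+β) = 8.40/(8.40+17.35) = 0.3262.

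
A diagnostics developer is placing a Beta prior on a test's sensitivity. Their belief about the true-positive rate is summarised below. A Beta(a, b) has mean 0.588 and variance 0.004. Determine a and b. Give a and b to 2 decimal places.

a = 35.02, b = 24.54

By moment matching, a+b = μ(1−μ)/σ² − 1 = (0.588·0.412)/0.004 − 1 = 60.5640 − 1 = 59.5640.
Since a/(a+b) = μ, a = 0.588·59.5640 = 35.02 and b = 0.412·59.5640 = 24.54.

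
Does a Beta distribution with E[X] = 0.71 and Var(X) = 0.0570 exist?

The Beta variance bound is σ² < μ(1−μ).
Here μ(1−μ) = 0.71×0.29 = 0.2059, and 0.0570 < 0.2059.

Yes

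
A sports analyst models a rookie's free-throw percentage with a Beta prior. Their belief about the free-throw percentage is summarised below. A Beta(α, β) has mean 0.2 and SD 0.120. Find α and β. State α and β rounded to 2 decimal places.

Variance = 0.120² = 0.014400. The moment-matching identity α+β = μ(1−μ)/Var − 1 gives
α+β = 0.16/0.014400 − 1 = 10.1111, so α = μ·10.1111 = 2.02 and β = (1−μ)·10.1111 = 8.09.

α = 2.02, β = 8.09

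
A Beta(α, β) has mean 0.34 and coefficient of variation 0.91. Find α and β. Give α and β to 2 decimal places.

α = 0.46, β = 0.89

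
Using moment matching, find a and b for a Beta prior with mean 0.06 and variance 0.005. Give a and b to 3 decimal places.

a = 0.617, b = 9.663

Let s = a+b. The Beta variance is μ(1−μ)/(s+1).
So s+1 = μ(1−μ)/σ² = (0.06×0.94)/0.005 = 0.0564/0.005 = 11.2800, giving s = 10.2800.
Then a = μs = 0.06×10.2800 = 0.617 and b = (1−μ)s = 0.94×10.2800 = 9.663.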